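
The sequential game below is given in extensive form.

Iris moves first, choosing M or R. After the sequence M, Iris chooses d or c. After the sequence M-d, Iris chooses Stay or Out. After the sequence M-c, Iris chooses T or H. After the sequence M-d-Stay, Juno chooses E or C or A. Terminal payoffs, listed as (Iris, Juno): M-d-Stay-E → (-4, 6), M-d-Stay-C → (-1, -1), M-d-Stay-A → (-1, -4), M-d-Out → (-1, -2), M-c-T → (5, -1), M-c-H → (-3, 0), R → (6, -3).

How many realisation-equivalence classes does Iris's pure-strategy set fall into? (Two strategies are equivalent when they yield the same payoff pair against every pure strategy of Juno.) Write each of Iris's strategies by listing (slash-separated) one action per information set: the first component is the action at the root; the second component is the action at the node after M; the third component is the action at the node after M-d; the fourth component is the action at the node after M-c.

Iris has 16 pure strategies: M/d/Stay/T, M/d/Stay/H, M/d/Out/T, M/d/Out/H, M/c/Stay/T, M/c/Stay/H, M/c/Out/T, M/c/Out/H, R/d/Stay/T, R/d/Stay/H, R/d/Out/T, R/d/Out/H, R/c/Stay/T, R/c/Stay/H, R/c/Out/T, R/c/Out/H. Columns: E, C, A.
{M/d/Stay/T, M/d/Stay/H} → row (-4,6) (-1,-1) (-1,-4)
{M/d/Out/T, M/d/Out/H} → row (-1,-2) (-1,-2) (-1,-2)
{M/c/Stay/T, M/c/Out/T} → row (5,-1) (5,-1) (5,-1)
{M/c/Stay/H, M/c/Out/H} → row (-3,0) (-3,0) (-3,0)
{R/d/Stay/T, R/d/Stay/H, R/d/Out/T, R/d/Out/H, R/c/Stay/T, R/c/Stay/H, R/c/Out/T, R/c/Out/H} → row (6,-3) (6,-3) (6,-3)
That's 5 distinct rows out of 16 strategies.

5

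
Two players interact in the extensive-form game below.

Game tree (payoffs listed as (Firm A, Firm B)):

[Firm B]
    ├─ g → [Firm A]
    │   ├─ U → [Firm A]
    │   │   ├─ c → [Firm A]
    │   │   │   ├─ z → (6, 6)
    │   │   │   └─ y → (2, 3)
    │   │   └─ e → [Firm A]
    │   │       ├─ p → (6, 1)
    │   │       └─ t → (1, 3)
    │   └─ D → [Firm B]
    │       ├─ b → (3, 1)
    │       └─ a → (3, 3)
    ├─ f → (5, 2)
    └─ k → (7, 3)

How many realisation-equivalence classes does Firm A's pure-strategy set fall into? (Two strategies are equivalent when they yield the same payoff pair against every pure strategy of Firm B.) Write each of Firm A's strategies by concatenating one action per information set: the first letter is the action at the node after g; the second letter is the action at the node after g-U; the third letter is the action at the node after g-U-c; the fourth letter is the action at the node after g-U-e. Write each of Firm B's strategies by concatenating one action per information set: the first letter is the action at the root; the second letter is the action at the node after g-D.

Firm A has 16 pure strategies: Uczp, Uczt, Ucyp, Ucyt, Uezp, Uezt, Ueyp, Ueyt, Dczp, Dczt, Dcyp, Dcyt, Dezp, Dezt, Deyp, Deyt. Columns: gb, ga, fb, fa, kb, ka.
{Uczp, Uczt} → row (6,6) (6,6) (5,2) (5,2) (7,3) (7,3)
{Ucyp, Ucyt} → row (2,3) (2,3) (5,2) (5,2) (7,3) (7,3)
{Uezp, Ueyp} → row (6,1) (6,1) (5,2) (5,2) (7,3) (7,3)
{Uezt, Ueyt} → row (1,3) (1,3) (5,2) (5,2) (7,3) (7,3)
{Dczp, Dczt, Dcyp, Dcyt, Dezp, Dezt, Deyp, Deyt} → row (3,1) (3,3) (5,2) (5,2) (7,3) (7,3)
That's 5 distinct rows out of 16 strategies.

5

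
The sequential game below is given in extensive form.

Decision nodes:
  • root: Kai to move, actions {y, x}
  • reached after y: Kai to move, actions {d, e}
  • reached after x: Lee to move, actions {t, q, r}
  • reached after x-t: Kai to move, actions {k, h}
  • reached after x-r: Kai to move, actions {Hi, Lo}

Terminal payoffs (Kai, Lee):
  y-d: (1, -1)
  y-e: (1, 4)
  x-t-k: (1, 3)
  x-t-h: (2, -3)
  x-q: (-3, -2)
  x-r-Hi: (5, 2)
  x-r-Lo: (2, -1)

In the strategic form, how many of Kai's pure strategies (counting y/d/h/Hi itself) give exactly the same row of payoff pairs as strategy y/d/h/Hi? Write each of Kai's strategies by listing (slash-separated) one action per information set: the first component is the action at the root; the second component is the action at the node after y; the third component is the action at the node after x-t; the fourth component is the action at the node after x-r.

Row for y/d/h/Hi (columns t, q, r): (1,-1) (1,-1) (1,-1).
Under y/d/h/Hi, Kai's choice at the node after x-t and at the node after x-r can never be reached regardless of what Lee does, so varying those choices leaves every outcome unchanged.
Holding the reachable choices fixed and varying the unreachable ones freely already gives 2 × 2 = 4 equivalent strategies.
No other strategy reproduces this row, so those 4 are the full class: y/d/k/Hi, y/d/k/Lo, y/d/h/Hi, y/d/h/Lo.

4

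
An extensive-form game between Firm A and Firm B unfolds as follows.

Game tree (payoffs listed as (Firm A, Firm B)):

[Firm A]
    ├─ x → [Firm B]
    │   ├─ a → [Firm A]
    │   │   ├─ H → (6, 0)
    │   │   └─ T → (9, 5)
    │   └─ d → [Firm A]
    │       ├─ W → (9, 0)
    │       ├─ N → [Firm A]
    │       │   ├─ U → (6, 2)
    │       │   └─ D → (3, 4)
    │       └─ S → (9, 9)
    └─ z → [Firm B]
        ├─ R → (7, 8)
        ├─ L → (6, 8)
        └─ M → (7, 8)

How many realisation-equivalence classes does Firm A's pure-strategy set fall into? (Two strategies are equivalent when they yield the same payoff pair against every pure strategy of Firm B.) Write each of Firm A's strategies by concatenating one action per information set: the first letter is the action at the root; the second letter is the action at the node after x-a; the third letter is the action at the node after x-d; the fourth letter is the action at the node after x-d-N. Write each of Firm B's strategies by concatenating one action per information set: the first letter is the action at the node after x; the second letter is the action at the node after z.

Firm A has 24 pure strategies: xHWU, xHWD, xHNU, xHND, xHSU, xHSD, xTWU, xTWD, xTNU, xTND, xTSU, xTSD, zHWU, zHWD, zHNU, zHND, zHSU, zHSD, zTWU, zTWD, zTNU, zTND, zTSU, zTSD. Columns: aR, aL, aM, dR, dL, dM.
{xHWU, xHWD} → row (6,0) (6,0) (6,0) (9,0) (9,0) (9,0)
{xHNU} → row (6,0) (6,0) (6,0) (6,2) (6,2) (6,2)
{xHND} → row (6,0) (6,0) (6,0) (3,4) (3,4) (3,4)
{xHSU, xHSD} → row (6,0) (6,0) (6,0) (9,9) (9,9) (9,9)
{xTWU, xTWD} → row (9,5) (9,5) (9,5) (9,0) (9,0) (9,0)
{xTNU} → row (9,5) (9,5) (9,5) (6,2) (6,2) (6,2)
{xTND} → row (9,5) (9,5) (9,5) (3,4) (3,4) (3,4)
{xTSU, xTSD} → row (9,5) (9,5) (9,5) (9,9) (9,9) (9,9)
{zHWU, zHWD, zHNU, zHND, zHSU, zHSD, zTWU, zTWD, zTNU, zTND, zTSU, zTSD} → row (7,8) (6,8) (7,8) (7,8) (6,8) (7,8)
That's 9 distinct rows out of 24 strategies.

9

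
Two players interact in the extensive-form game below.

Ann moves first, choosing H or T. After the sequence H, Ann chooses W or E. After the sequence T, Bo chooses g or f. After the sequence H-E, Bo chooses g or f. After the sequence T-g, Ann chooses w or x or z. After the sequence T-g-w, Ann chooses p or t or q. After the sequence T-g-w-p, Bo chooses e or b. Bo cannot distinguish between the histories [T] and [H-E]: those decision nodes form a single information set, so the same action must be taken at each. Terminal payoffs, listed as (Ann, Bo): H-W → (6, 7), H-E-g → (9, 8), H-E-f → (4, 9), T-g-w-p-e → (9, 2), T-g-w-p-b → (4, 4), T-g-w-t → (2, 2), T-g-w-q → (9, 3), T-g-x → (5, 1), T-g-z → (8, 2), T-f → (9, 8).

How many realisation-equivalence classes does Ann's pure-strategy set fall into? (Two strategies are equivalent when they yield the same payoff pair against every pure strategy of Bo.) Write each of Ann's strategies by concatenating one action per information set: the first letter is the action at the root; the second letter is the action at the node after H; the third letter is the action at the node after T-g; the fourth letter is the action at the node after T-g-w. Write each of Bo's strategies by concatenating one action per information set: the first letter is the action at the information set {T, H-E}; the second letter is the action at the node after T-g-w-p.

Ann has 36 pure strategies: HWwp, HWwt, HWwq, HWxp, HWxt, HWxq, HWzp, HWzt, HWzq, HEwp, HEwt, HEwq, HExp, HExt, HExq, HEzp, HEzt, HEzq, TWwp, TWwt, TWwq, TWxp, TWxt, TWxq, TWzp, TWzt, TWzq, TEwp, TEwt, TEwq, TExp, TExt, TExq, TEzp, TEzt, TEzq. Columns: ge, gb, fe, fb.
{HWwp, HWwt, HWwq, HWxp, HWxt, HWxq, HWzp, HWzt, HWzq} → row (6,7) (6,7) (6,7) (6,7)
{HEwp, HEwt, HEwq, HExp, HExt, HExq, HEzp, HEzt, HEzq} → row (9,8) (9,8) (4,9) (4,9)
{TWwp, TEwp} → row (9,2) (4,4) (9,8) (9,8)
{TWwt, TEwt} → row (2,2) (2,2) (9,8) (9,8)
{TWwq, TEwq} → row (9,3) (9,3) (9,8) (9,8)
{TWxp, TWxt, TWxq, TExp, TExt, TExq} → row (5,1) (5,1) (9,8) (9,8)
{TWzp, TWzt, TWzq, TEzp, TEzt, TEzq} → row (8,2) (8,2) (9,8) (9,8)
That's 7 distinct rows out of 36 strategies.

7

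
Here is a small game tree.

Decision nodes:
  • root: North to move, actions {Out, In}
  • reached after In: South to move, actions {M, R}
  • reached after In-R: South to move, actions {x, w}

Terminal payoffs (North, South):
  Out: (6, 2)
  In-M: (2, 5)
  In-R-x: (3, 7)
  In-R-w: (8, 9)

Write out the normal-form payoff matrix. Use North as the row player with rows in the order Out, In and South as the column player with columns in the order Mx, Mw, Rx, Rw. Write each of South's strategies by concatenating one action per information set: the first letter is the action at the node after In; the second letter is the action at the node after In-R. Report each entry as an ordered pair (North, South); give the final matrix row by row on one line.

Out: (6,2) (6,2) (6,2) (6,2) | In: (2,5) (2,5) (3,7) (8,9)

           Mx       Mw       Rx       Rw
 Out    (6,2)    (6,2)    (6,2)    (6,2)
  In    (2,5)    (2,5)    (3,7)    (8,9)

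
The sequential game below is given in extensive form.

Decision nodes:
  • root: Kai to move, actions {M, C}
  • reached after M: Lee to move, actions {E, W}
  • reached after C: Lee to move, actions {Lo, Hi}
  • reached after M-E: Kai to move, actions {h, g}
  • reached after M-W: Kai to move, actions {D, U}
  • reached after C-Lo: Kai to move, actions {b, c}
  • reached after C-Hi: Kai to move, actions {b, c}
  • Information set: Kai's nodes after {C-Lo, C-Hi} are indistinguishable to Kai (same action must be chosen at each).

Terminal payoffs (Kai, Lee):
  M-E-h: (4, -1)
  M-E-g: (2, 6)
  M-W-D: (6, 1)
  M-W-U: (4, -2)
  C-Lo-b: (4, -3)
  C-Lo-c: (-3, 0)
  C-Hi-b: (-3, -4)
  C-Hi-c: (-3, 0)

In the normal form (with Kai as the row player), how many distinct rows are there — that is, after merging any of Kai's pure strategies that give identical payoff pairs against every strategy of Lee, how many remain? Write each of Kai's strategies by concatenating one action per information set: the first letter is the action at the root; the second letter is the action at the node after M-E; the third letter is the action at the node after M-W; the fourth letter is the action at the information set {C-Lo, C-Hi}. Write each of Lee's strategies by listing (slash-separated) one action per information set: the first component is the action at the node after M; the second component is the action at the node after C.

Kai has 16 pure strategies: MhDb, MhDc, MhUb, MhUc, MgDb, MgDc, MgUb, MgUc, ChDb, ChDc, ChUb, ChUc, CgDb, CgDc, CgUb, CgUc. Columns: E/Lo, E/Hi, W/Lo, W/Hi.
{MhDb, MhDc} → row (4,-1) (4,-1) (6,1) (6,1)
{MhUb, MhUc} → row (4,-1) (4,-1) (4,-2) (4,-2)
{MgDb, MgDc} → row (2,6) (2,6) (6,1) (6,1)
{MgUb, MgUc} → row (2,6) (2,6) (4,-2) (4,-2)
{ChDb, ChUb, CgDb, CgUb} → row (4,-3) (-3,-4) (4,-3) (-3,-4)
{ChDc, ChUc, CgDc, CgUc} → row (-3,0) (-3,0) (-3,0) (-3,0)
That's 6 distinct rows out of 16 strategies.

6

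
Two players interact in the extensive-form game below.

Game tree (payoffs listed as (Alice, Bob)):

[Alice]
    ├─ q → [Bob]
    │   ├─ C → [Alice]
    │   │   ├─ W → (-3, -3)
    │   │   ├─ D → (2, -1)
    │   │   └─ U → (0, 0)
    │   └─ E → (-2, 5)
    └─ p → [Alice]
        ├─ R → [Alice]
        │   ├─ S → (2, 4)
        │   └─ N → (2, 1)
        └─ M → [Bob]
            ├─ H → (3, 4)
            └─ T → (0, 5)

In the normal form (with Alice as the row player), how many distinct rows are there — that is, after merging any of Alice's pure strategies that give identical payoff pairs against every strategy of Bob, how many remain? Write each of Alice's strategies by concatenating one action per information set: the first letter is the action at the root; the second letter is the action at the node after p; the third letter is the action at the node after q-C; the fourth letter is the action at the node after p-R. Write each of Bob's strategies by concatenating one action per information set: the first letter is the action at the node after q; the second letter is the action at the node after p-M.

6

Alice has 24 pure strategies: qRWS, qRWN, qRDS, qRDN, qRUS, qRUN, qMWS, qMWN, qMDS, qMDN, qMUS, qMUN, pRWS, pRWN, pRDS, pRDN, pRUS, pRUN, pMWS, pMWN, pMDS, pMDN, pMUS, pMUN. Columns: CH, CT, EH, ET.
{qRWS, qRWN, qMWS, qMWN} → row (-3,-3) (-3,-3) (-2,5) (-2,5)
{qRDS, qRDN, qMDS, qMDN} → row (2,-1) (2,-1) (-2,5) (-2,5)
{qRUS, qRUN, qMUS, qMUN} → row (0,0) (0,0) (-2,5) (-2,5)
{pRWS, pRDS, pRUS} → row (2,4) (2,4) (2,4) (2,4)
{pRWN, pRDN, pRUN} → row (2,1) (2,1) (2,1) (2,1)
{pMWS, pMWN, pMDS, pMDN, pMUS, pMUN} → row (3,4) (0,5) (3,4) (0,5)
That's 6 distinct rows out of 24 strategies.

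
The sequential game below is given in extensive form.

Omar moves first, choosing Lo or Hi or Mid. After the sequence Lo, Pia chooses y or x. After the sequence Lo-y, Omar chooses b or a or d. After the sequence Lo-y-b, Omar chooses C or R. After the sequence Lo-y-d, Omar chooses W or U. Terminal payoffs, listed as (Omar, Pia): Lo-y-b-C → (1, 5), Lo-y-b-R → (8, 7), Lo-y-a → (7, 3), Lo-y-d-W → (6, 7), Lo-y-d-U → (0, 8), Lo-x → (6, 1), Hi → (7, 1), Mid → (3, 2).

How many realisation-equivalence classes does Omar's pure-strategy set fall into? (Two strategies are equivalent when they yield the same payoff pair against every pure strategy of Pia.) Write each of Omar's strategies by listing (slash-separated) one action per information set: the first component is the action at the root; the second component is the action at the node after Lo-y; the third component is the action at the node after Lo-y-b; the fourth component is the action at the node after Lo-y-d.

7

Omar has 36 pure strategies: Lo/b/C/W, Lo/b/C/U, Lo/b/R/W, Lo/b/R/U, Lo/a/C/W, Lo/a/C/U, Lo/a/R/W, Lo/a/R/U, Lo/d/C/W, Lo/d/C/U, Lo/d/R/W, Lo/d/R/U, Hi/b/C/W, Hi/b/C/U, Hi/b/R/W, Hi/b/R/U, Hi/a/C/W, Hi/a/C/U, Hi/a/R/W, Hi/a/R/U, Hi/d/C/W, Hi/d/C/U, Hi/d/R/W, Hi/d/R/U, Mid/b/C/W, Mid/b/C/U, Mid/b/R/W, Mid/b/R/U, Mid/a/C/W, Mid/a/C/U, Mid/a/R/W, Mid/a/R/U, Mid/d/C/W, Mid/d/C/U, Mid/d/R/W, Mid/d/R/U. Columns: y, x.
{Lo/b/C/W, Lo/b/C/U} → row (1,5) (6,1)
{Lo/b/R/W, Lo/b/R/U} → row (8,7) (6,1)
{Lo/a/C/W, Lo/a/C/U, Lo/a/R/W, Lo/a/R/U} → row (7,3) (6,1)
{Lo/d/C/W, Lo/d/R/W} → row (6,7) (6,1)
{Lo/d/C/U, Lo/d/R/U} → row (0,8) (6,1)
{Hi/b/C/W, Hi/b/C/U, Hi/b/R/W, Hi/b/R/U, Hi/a/C/W, Hi/a/C/U, Hi/a/R/W, Hi/a/R/U, Hi/d/C/W, Hi/d/C/U, Hi/d/R/W, Hi/d/R/U} → row (7,1) (7,1)
{Mid/b/C/W, Mid/b/C/U, Mid/b/R/W, Mid/b/R/U, Mid/a/C/W, Mid/a/C/U, Mid/a/R/W, Mid/a/R/U, Mid/d/C/W, Mid/d/C/U, Mid/d/R/W, Mid/d/R/U} → row (3,2) (3,2)
That's 7 distinct rows out of 36 strategies.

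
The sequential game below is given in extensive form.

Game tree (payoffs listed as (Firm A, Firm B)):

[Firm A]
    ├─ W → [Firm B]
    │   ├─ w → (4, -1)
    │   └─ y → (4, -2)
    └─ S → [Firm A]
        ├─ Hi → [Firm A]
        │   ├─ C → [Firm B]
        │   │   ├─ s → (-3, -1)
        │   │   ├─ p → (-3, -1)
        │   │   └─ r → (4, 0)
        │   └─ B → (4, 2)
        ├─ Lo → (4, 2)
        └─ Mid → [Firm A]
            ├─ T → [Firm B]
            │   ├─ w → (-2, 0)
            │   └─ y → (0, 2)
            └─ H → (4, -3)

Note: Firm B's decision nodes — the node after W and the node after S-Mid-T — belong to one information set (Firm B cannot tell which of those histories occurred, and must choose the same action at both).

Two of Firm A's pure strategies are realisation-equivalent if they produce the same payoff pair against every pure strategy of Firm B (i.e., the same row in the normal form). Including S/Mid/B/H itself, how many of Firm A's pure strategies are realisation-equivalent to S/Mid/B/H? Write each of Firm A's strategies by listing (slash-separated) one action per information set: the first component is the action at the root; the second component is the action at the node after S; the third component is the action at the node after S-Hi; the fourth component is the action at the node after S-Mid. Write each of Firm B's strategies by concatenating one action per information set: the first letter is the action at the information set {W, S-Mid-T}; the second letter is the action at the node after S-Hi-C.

2

Row for S/Mid/B/H (columns ws, wp, wr, ys, yp, yr): (4,-3) (4,-3) (4,-3) (4,-3) (4,-3) (4,-3).
Under S/Mid/B/H, Firm A's choice at the node after S-Hi can never be reached regardless of what Firm B does, so varying those choices leaves every outcome unchanged.
Holding the reachable choices fixed and varying the unreachable one freely already gives 2 equivalent strategies.
No other strategy reproduces this row, so those 2 are the full class: S/Mid/C/H, S/Mid/B/H.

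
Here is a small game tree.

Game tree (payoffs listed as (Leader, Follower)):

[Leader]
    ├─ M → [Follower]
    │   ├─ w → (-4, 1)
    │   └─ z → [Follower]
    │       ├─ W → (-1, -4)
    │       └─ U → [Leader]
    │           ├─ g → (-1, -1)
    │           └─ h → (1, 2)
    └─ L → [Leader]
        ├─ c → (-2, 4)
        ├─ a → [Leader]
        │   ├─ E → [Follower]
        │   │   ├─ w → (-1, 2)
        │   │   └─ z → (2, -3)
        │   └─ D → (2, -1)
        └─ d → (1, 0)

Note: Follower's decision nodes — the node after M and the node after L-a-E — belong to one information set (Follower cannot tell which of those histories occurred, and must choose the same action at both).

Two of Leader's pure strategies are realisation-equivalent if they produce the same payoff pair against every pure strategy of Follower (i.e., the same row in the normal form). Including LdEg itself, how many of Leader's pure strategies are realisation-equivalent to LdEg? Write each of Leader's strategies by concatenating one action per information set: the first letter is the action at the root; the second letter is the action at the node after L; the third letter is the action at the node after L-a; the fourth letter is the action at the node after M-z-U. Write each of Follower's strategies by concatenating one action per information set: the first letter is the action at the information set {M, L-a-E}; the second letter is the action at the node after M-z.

4

Row for LdEg (columns wW, wU, zW, zU): (1,0) (1,0) (1,0) (1,0).
Under LdEg, Leader's choice at the node after L-a and at the node after M-z-U can never be reached regardless of what Follower does, so varying those choices leaves every outcome unchanged.
Holding the reachable choices fixed and varying the unreachable ones freely already gives 2 × 2 = 4 equivalent strategies.
No other strategy reproduces this row, so those 4 are the full class: LdEg, LdEh, LdDg, LdDh.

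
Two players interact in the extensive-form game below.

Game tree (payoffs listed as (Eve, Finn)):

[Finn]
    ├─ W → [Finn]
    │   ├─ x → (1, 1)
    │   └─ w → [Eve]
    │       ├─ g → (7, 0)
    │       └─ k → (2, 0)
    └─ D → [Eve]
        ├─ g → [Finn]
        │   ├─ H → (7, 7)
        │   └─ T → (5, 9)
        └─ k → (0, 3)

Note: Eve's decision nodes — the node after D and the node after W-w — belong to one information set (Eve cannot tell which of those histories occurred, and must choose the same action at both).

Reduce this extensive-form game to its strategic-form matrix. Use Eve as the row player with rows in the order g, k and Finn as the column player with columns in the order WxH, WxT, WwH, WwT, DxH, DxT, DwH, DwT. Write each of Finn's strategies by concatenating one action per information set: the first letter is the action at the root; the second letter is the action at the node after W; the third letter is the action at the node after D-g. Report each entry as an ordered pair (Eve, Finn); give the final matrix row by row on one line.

          WxH      WxT      WwH      WwT      DxH      DxT      DwH      DwT
   g    (1,1)    (1,1)    (7,0)    (7,0)    (7,7)    (5,9)    (7,7)    (5,9)
   k    (1,1)    (1,1)    (2,0)    (2,0)    (0,3)    (0,3)    (0,3)    (0,3)

g: (1,1) (1,1) (7,0) (7,0) (7,7) (5,9) (7,7) (5,9) | k: (1,1) (1,1) (2,0) (2,0) (0,3) (0,3) (0,3) (0,3)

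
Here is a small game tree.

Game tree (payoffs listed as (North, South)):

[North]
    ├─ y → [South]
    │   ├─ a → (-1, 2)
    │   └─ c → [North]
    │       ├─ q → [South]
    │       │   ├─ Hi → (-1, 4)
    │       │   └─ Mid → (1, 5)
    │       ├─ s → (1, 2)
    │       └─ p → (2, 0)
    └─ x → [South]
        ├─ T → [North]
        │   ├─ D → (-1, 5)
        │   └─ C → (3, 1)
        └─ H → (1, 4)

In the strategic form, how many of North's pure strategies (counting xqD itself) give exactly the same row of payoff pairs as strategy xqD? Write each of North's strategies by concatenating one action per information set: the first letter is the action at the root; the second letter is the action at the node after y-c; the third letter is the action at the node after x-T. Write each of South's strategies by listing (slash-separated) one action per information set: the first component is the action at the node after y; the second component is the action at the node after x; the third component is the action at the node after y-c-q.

3

Row for xqD (columns a/T/Hi, a/T/Mid, a/H/Hi, a/H/Mid, c/T/Hi, c/T/Mid, c/H/Hi, c/H/Mid): (-1,5) (-1,5) (1,4) (1,4) (-1,5) (-1,5) (1,4) (1,4).
Under xqD, North's choice at the node after y-c can never be reached regardless of what South does, so varying those choices leaves every outcome unchanged.
Holding the reachable choices fixed and varying the unreachable one freely already gives 3 equivalent strategies.
No other strategy reproduces this row, so those 3 are the full class: xqD, xsD, xpD.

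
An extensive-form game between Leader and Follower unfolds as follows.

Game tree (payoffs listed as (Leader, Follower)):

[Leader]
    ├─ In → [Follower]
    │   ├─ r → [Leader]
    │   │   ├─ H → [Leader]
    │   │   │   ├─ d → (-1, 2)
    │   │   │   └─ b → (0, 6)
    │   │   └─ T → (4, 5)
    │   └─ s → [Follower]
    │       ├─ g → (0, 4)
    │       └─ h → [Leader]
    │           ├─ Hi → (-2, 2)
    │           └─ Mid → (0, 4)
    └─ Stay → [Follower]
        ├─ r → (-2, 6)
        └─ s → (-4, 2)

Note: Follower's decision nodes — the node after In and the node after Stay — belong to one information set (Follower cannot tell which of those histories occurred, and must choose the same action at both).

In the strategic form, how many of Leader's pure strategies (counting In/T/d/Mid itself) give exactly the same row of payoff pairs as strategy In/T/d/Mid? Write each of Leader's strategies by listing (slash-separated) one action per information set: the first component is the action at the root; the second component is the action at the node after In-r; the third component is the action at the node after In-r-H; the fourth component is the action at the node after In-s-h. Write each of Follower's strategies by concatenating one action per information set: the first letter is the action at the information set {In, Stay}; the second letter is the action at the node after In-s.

2

Row for In/T/d/Mid (columns rg, rh, sg, sh): (4,5) (4,5) (0,4) (0,4).
Under In/T/d/Mid, Leader's choice at the node after In-r-H can never be reached regardless of what Follower does, so varying those choices leaves every outcome unchanged.
Holding the reachable choices fixed and varying the unreachable one freely already gives 2 equivalent strategies.
No other strategy reproduces this row, so those 2 are the full class: In/T/d/Mid, In/T/b/Mid.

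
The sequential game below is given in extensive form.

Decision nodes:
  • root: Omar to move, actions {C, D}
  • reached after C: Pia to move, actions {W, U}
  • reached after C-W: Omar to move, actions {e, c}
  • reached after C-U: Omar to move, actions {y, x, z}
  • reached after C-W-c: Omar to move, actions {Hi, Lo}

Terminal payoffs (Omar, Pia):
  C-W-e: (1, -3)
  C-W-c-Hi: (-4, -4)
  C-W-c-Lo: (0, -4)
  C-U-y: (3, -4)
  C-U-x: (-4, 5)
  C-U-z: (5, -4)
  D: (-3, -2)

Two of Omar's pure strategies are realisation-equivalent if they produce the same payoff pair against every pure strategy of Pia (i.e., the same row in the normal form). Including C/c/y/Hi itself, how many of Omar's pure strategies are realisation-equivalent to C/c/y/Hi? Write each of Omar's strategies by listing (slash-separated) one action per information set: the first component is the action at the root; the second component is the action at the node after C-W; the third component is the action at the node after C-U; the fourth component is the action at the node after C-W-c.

Row for C/c/y/Hi (columns W, U): (-4,-4) (3,-4).
Every one of Omar's information sets is on the play path for some reply by Pia when Omar follows C/c/y/Hi.
Changing the action at any of them therefore changes at least one column, so only C/c/y/Hi itself gives this row.

1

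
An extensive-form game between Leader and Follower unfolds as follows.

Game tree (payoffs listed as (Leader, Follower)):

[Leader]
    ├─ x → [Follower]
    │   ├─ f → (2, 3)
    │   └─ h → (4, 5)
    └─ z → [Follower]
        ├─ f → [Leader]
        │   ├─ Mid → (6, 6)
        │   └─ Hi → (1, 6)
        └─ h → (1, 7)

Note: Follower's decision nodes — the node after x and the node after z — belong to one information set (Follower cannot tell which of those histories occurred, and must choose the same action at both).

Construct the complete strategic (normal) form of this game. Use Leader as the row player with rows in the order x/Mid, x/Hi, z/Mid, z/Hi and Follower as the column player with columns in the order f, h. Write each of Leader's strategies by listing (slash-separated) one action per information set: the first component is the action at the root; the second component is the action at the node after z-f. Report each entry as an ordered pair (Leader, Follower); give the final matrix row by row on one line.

x/Mid: (2,3) (4,5) | x/Hi: (2,3) (4,5) | z/Mid: (6,6) (1,7) | z/Hi: (1,6) (1,7)

             f        h
x/Mid    (2,3)    (4,5)
 x/Hi    (2,3)    (4,5)
z/Mid    (6,6)    (1,7)
 z/Hi    (1,6)    (1,7)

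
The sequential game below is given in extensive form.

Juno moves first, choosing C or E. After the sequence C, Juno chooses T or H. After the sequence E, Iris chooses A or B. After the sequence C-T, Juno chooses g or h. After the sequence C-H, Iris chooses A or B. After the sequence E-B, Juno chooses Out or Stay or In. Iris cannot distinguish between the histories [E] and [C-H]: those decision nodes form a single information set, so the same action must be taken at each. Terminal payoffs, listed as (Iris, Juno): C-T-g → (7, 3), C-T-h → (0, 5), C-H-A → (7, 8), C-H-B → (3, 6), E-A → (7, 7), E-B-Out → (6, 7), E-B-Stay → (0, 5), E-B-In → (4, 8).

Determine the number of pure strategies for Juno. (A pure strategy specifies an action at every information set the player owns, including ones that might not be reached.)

Juno owns the root with actions {C, E} — two choices.
Juno owns the node after C with actions {T, H} — two choices.
Juno owns the node after C-T with actions {g, h} — two choices.
Juno owns the node after E-B with actions {Out, Stay, In} — three choices.
A pure strategy fixes one action at each information set independently, so the count is the product 2 × 2 × 2 × 3 = 24.

24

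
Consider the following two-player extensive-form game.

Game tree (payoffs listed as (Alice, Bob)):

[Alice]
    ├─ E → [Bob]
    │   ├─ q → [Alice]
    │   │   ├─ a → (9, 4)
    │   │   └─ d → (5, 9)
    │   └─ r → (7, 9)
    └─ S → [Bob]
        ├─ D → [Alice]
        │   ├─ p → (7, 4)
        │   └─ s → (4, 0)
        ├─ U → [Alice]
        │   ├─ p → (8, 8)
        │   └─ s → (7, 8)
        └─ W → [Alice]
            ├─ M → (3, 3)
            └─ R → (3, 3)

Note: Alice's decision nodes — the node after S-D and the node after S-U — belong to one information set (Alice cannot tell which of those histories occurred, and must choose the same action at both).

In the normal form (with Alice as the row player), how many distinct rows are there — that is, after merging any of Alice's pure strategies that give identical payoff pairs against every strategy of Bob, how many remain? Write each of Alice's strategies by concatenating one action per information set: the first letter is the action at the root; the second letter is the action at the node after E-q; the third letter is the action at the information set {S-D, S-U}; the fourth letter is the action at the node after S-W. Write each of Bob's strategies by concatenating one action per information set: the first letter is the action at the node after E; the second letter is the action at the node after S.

Alice has 16 pure strategies: EapM, EapR, EasM, EasR, EdpM, EdpR, EdsM, EdsR, SapM, SapR, SasM, SasR, SdpM, SdpR, SdsM, SdsR. Columns: qD, qU, qW, rD, rU, rW.
{EapM, EapR, EasM, EasR} → row (9,4) (9,4) (9,4) (7,9) (7,9) (7,9)
{EdpM, EdpR, EdsM, EdsR} → row (5,9) (5,9) (5,9) (7,9) (7,9) (7,9)
{SapM, SapR, SdpM, SdpR} → row (7,4) (8,8) (3,3) (7,4) (8,8) (3,3)
{SasM, SasR, SdsM, SdsR} → row (4,0) (7,8) (3,3) (4,0) (7,8) (3,3)
That's 4 distinct rows out of 16 strategies.

4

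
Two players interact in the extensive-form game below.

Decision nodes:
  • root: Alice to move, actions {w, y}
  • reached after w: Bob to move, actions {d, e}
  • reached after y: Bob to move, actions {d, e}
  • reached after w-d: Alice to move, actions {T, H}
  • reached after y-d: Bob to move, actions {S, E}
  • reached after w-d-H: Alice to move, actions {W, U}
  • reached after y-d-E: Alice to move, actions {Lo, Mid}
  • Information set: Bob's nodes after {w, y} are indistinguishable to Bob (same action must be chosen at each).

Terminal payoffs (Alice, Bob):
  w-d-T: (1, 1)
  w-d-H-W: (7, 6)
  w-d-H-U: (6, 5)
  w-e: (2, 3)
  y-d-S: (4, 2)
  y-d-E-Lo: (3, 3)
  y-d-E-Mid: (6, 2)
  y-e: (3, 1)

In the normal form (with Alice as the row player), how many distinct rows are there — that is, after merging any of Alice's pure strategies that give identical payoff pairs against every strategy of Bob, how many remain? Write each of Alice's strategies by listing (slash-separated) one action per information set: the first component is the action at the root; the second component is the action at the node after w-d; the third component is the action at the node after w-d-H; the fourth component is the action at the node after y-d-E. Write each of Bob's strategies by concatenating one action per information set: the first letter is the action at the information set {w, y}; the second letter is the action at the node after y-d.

Alice has 16 pure strategies: w/T/W/Lo, w/T/W/Mid, w/T/U/Lo, w/T/U/Mid, w/H/W/Lo, w/H/W/Mid, w/H/U/Lo, w/H/U/Mid, y/T/W/Lo, y/T/W/Mid, y/T/U/Lo, y/T/U/Mid, y/H/W/Lo, y/H/W/Mid, y/H/U/Lo, y/H/U/Mid. Columns: dS, dE, eS, eE.
{w/T/W/Lo, w/T/W/Mid, w/T/U/Lo, w/T/U/Mid} → row (1,1) (1,1) (2,3) (2,3)
{w/H/W/Lo, w/H/W/Mid} → row (7,6) (7,6) (2,3) (2,3)
{w/H/U/Lo, w/H/U/Mid} → row (6,5) (6,5) (2,3) (2,3)
{y/T/W/Lo, y/T/U/Lo, y/H/W/Lo, y/H/U/Lo} → row (4,2) (3,3) (3,1) (3,1)
{y/T/W/Mid, y/T/U/Mid, y/H/W/Mid, y/H/U/Mid} → row (4,2) (6,2) (3,1) (3,1)
That's 5 distinct rows out of 16 strategies.

5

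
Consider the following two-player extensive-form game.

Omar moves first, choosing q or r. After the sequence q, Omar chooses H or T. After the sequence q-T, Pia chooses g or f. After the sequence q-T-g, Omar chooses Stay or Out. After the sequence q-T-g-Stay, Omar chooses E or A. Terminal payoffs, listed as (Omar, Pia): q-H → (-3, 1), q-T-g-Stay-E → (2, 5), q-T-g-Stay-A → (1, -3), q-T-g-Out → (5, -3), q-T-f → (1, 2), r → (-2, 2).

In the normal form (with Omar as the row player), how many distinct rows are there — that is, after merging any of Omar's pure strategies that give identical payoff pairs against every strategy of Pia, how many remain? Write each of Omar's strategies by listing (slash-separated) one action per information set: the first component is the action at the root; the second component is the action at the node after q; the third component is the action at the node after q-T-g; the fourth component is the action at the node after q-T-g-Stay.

5

Omar has 16 pure strategies: q/H/Stay/E, q/H/Stay/A, q/H/Out/E, q/H/Out/A, q/T/Stay/E, q/T/Stay/A, q/T/Out/E, q/T/Out/A, r/H/Stay/E, r/H/Stay/A, r/H/Out/E, r/H/Out/A, r/T/Stay/E, r/T/Stay/A, r/T/Out/E, r/T/Out/A. Columns: g, f.
{q/H/Stay/E, q/H/Stay/A, q/H/Out/E, q/H/Out/A} → row (-3,1) (-3,1)
{q/T/Stay/E} → row (2,5) (1,2)
{q/T/Stay/A} → row (1,-3) (1,2)
{q/T/Out/E, q/T/Out/A} → row (5,-3) (1,2)
{r/H/Stay/E, r/H/Stay/A, r/H/Out/E, r/H/Out/A, r/T/Stay/E, r/T/Stay/A, r/T/Out/E, r/T/Out/A} → row (-2,2) (-2,2)
That's 5 distinct rows out of 16 strategies.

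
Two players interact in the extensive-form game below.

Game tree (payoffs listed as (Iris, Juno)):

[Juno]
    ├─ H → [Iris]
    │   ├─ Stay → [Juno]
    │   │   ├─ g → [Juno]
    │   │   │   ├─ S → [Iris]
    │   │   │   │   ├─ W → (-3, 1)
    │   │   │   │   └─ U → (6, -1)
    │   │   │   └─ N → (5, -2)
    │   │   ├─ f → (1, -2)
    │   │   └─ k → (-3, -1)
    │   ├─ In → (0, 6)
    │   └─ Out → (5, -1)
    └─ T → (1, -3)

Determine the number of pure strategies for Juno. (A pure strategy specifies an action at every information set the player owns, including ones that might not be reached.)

12

Juno owns the root with actions {H, T} — two choices.
Juno owns the node after H-Stay with actions {g, f, k} — three choices.
Juno owns the node after H-Stay-g with actions {S, N} — two choices.
A pure strategy fixes one action at each information set independently, so the count is the product 2 × 3 × 2 = 12.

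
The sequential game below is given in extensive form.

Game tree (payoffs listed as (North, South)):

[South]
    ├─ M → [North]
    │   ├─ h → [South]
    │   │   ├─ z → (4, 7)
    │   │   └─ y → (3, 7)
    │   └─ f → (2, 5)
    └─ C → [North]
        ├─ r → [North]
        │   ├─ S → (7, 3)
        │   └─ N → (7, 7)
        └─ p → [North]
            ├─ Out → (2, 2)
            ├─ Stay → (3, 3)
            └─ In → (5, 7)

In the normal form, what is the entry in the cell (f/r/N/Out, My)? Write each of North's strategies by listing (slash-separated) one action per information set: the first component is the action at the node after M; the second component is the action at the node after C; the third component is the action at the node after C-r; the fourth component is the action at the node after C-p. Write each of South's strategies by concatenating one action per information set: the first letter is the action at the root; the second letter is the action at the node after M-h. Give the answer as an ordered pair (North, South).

(2, 5)

Trace the play path from the root:
  South plays M
  North plays f at [M]
→ terminal payoff (2, 5).
(North's choice at the node after C is never reached on this path, so it doesn't affect the outcome.)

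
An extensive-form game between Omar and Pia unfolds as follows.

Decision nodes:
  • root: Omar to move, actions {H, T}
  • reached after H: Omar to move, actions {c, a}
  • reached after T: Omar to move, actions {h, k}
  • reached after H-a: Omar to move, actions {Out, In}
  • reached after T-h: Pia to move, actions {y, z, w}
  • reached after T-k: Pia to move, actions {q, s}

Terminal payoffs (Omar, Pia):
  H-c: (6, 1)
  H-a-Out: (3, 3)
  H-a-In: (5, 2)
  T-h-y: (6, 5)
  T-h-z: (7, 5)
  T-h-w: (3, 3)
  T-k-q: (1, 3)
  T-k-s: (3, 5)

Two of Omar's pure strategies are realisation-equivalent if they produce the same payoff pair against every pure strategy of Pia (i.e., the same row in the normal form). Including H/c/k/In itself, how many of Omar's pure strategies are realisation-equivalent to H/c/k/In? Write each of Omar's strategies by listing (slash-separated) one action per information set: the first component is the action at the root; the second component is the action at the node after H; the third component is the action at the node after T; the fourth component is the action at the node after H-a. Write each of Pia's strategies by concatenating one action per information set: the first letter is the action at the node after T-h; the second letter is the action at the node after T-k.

Row for H/c/k/In (columns yq, ys, zq, zs, wq, ws): (6,1) (6,1) (6,1) (6,1) (6,1) (6,1).
Under H/c/k/In, Omar's choice at the node after T and at the node after H-a can never be reached regardless of what Pia does, so varying those choices leaves every outcome unchanged.
Holding the reachable choices fixed and varying the unreachable ones freely already gives 2 × 2 = 4 equivalent strategies.
No other strategy reproduces this row, so those 4 are the full class: H/c/h/Out, H/c/h/In, H/c/k/Out, H/c/k/In.

4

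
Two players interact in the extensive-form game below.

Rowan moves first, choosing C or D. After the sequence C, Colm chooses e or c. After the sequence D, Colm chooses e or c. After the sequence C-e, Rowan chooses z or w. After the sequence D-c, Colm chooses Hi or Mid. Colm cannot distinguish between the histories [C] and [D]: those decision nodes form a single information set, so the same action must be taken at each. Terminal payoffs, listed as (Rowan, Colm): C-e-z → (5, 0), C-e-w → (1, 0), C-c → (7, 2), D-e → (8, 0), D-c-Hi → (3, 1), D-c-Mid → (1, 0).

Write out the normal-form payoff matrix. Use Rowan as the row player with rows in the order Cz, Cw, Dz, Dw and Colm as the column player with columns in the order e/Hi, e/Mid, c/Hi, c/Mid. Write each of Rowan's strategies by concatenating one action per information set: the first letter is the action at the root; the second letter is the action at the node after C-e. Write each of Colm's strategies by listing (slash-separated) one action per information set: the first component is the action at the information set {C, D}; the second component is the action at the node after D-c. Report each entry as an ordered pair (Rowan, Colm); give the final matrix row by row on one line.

Cz: (5,0) (5,0) (7,2) (7,2) | Cw: (1,0) (1,0) (7,2) (7,2) | Dz: (8,0) (8,0) (3,1) (1,0) | Dw: (8,0) (8,0) (3,1) (1,0)

Row Cz: e/Hi→(5,0), e/Mid→(5,0), c/Hi→(7,2), c/Mid→(7,2)
Row Cw: e/Hi→(1,0), e/Mid→(1,0), c/Hi→(7,2), c/Mid→(7,2)
Row Dz: e/Hi→(8,0), e/Mid→(8,0), c/Hi→(3,1), c/Mid→(1,0)
Row Dw: e/Hi→(8,0), e/Mid→(8,0), c/Hi→(3,1), c/Mid→(1,0)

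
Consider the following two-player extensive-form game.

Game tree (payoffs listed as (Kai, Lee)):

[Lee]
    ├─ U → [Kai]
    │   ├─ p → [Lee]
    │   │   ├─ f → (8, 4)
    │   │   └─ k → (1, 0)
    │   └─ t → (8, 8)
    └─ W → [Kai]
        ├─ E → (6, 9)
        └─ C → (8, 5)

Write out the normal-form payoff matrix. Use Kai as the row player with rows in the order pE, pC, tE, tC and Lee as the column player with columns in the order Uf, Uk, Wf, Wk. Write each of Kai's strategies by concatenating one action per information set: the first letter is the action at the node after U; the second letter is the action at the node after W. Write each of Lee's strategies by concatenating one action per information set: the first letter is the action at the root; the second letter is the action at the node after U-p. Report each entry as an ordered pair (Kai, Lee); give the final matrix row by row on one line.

Row pE: Uf→(8,4), Uk→(1,0), Wf→(6,9), Wk→(6,9)
Row pC: Uf→(8,4), Uk→(1,0), Wf→(8,5), Wk→(8,5)
Row tE: Uf→(8,8), Uk→(8,8), Wf→(6,9), Wk→(6,9)
Row tC: Uf→(8,8), Uk→(8,8), Wf→(8,5), Wk→(8,5)

pE: (8,4) (1,0) (6,9) (6,9) | pC: (8,4) (1,0) (8,5) (8,5) | tE: (8,8) (8,8) (6,9) (6,9) | tC: (8,8) (8,8) (8,5) (8,5)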